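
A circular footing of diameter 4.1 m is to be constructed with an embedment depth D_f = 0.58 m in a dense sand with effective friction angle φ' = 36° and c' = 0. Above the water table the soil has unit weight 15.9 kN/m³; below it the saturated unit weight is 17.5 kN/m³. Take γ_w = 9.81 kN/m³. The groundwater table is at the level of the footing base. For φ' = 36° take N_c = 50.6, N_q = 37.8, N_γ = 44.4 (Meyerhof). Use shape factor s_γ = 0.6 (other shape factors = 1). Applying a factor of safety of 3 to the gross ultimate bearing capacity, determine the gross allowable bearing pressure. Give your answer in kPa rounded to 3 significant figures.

q_all ≈ 256 kPa

Overburden at base level: q = 15.9 × 0.58 = 9.222 kPa.
Below the base the soil is submerged, so the ½γBN_γ term uses γ' = 17.5 − 9.81 = 7.69 kN/m³.
Surcharge term q·N_q = 9.222 × 37.8 = 348.59 kPa; self-weight term 0.5·γ·B·N_γ·s_γ = 0.5 × 7.69 × 4.1 × 44.4 × 0.6 = 419.97 kPa.
q_ult = 348.59 + 419.97 = 768.56 kPa.
q_all = q_ult / FS = 768.56 / 3 = 256.19 kPa.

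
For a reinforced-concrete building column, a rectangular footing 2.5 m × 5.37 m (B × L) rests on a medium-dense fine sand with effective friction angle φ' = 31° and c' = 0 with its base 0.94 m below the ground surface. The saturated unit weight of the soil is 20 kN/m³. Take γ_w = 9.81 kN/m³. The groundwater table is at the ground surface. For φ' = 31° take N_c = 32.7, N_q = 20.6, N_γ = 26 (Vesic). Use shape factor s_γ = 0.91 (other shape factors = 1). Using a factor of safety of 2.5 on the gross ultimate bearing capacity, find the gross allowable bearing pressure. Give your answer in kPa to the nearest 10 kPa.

q_all ≈ 200 kPa

γ' = 20 − 9.81 = 10.19 kN/m³ (submerged throughout). q = 10.19 × 0.94 = 9.5786 kPa; the same γ' applies in the ½γBN_γ term.
q·N_q = 9.5786 × 20.6 = 197.32 kPa
0.5·γ·B·N_γ·s_γ = 0.5 × 10.19 × 2.5 × 26 × 0.91 = 301.37 kPa
q_ult = 197.32 + 301.37 = 498.69 kPa.
q_all = 498.69 / 2.5 = 199.48 kPa.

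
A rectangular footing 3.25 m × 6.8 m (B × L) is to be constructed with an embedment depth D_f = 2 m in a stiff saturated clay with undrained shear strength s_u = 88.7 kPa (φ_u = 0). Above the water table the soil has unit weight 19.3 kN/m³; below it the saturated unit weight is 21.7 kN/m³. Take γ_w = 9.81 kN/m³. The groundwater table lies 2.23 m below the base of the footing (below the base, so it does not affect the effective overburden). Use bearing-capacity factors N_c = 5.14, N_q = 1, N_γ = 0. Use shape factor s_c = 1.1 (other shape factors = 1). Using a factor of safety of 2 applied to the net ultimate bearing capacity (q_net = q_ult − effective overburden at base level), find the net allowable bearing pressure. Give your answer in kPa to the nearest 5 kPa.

Overburden at base level: q = 19.3 × 2 = 38.6 kPa.
Cohesion term c·N_c·s_c = 88.7 × 5.14 × 1.1 = 501.51 kPa; surcharge term q·N_q = 38.6 × 1 = 38.6 kPa.
q_ult = 501.51 + 38.6 = 540.11 kPa.
Net ultimate: q_net = 540.11 − 38.6 = 501.51 kPa.
q_all(net) = 501.51 / 2 = 250.75 kPa.

q_all(net) ≈ 250 kPa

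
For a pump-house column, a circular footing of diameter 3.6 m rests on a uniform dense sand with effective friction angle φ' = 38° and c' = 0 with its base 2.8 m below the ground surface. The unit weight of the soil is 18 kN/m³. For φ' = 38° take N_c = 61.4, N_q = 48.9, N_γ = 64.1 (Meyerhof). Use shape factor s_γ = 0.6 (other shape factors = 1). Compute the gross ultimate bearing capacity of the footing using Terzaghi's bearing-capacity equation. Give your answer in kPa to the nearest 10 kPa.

q = γ·D_f = 18 × 2.8 = 50.4 kPa.
q·N_q = 50.4 × 48.9 = 2464.6 kPa
0.5·γ·B·N_γ·s_γ = 0.5 × 18 × 3.6 × 64.1 × 0.6 = 1246.1 kPa
q_ult = 2464.6 + 1246.1 = 3710.7 kPa.

q_ult ≈ 3710 kPa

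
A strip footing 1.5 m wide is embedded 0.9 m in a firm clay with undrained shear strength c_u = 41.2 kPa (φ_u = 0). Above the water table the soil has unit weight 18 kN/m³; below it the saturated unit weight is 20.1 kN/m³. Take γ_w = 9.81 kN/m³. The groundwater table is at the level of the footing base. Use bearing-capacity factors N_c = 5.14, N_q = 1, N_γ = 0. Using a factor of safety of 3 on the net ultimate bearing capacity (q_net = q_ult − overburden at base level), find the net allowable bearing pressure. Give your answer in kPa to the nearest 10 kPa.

q_all(net) ≈ 70 kPa

Overburden at base level: q = 18 × 0.9 = 16.2 kPa.
Cohesion term c·N_c = 41.2 × 5.14 = 211.77 kPa; surcharge term q·N_q = 16.2 × 1 = 16.2 kPa.
q_ult = 211.77 + 16.2 = 227.97 kPa.
q_net = 227.97 − 16.2 = 211.77 kPa.
q_all(net) = 211.77 / 3 = 70.589 kPa.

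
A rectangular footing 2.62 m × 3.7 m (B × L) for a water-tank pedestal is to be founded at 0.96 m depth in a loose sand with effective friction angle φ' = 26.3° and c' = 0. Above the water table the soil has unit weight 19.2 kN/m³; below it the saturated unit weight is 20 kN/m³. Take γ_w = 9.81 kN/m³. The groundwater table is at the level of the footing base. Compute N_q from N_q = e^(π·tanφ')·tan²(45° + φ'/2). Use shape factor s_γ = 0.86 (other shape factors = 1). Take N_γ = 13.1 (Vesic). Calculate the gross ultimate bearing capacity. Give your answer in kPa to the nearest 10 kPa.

tan26.3° = 0.4942, so N_q = e^(π×0.4942)·tan²(58.15°) = 4.724 × 2.591 = 12.24.
q = γ·D_f = 19.2 × 0.96 = 18.432 kPa.
For the ½γBN_γ term take γ' = 20 − 9.81 = 10.19 kN/m³ (soil below base is submerged).
q·N_q = 18.432 × 12.241 = 225.62 kPa
0.5·γ·B·N_γ·s_γ = 0.5 × 10.19 × 2.62 × 13.1 × 0.86 = 150.39 kPa
q_ult = 225.62 + 150.39 = 376.01 kPa.

q_ult ≈ 380 kPa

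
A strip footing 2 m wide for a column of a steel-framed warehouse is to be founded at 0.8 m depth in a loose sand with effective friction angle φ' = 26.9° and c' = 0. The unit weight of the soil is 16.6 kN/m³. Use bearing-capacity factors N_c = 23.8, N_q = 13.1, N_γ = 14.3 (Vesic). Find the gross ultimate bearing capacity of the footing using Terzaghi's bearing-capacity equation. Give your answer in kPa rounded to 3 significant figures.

q_ult ≈ 411 kPa

q = γ·D_f = 16.6 × 0.8 = 13.28 kPa.
q·N_q = 13.28 × 13.1 = 173.97 kPa
0.5·γ·B·N_γ = 0.5 × 16.6 × 2 × 14.3 = 237.38 kPa
q_ult = 173.97 + 237.38 = 411.35 kPa.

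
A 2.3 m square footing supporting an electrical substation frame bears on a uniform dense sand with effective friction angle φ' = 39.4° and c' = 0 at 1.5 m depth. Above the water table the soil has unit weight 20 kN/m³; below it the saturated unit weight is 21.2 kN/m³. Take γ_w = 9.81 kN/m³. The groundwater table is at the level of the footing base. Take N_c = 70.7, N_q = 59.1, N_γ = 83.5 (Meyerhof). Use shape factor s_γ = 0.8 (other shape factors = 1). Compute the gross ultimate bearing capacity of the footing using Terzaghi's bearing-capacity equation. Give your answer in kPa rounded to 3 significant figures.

q_ult ≈ 2650 kPa

q = γ·D_f = 20 × 1.5 = 30 kPa.
For the ½γBN_γ term take γ' = 21.2 − 9.81 = 11.39 kN/m³ (soil below base is submerged).
q·N_q = 30 × 59.1 = 1773 kPa
0.5·γ·B·N_γ·s_γ = 0.5 × 11.39 × 2.3 × 83.5 × 0.8 = 874.98 kPa
q_ult = 1773 + 874.98 = 2648 kPa.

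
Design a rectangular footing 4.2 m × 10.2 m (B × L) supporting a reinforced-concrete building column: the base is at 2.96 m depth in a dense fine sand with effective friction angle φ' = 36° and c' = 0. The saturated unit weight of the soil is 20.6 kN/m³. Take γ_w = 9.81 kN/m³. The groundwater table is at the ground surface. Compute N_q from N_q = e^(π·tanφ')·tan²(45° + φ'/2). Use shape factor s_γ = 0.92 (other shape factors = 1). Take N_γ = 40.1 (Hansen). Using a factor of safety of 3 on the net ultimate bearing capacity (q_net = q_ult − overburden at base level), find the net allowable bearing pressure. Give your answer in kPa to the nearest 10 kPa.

N_q = e^(π·tan36°)·tan²(63°) = 37.75.
Water table at ground surface, so effective unit weight γ' = 20.6 − 9.81 = 10.79 kN/m³ is used throughout; overburden q = 10.79 × 2.96 = 31.938 kPa; the same γ' applies in the ½γBN_γ term.
Surcharge term q·N_q = 31.938 × 37.752 = 1205.8 kPa; self-weight term 0.5·γ·B·N_γ·s_γ = 0.5 × 10.79 × 4.2 × 40.1 × 0.92 = 835.94 kPa.
q_ult = 1205.8 + 835.94 = 2041.7 kPa.
q_net = 2041.7 − 31.938 = 2009.8 kPa.
q_all(net) = 2009.8 / 3 = 669.92 kPa.

q_all(net) ≈ 670 kPa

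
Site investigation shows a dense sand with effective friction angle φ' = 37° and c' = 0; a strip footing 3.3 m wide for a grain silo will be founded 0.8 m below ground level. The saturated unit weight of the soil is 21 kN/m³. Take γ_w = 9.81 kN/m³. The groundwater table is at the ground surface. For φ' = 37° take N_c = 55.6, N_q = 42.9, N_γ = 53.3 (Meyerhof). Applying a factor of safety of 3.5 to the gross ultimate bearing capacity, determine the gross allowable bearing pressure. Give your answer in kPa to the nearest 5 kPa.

Water table at ground surface, so effective unit weight γ' = 21 − 9.81 = 11.19 kN/m³ is used throughout; overburden q = 11.19 × 0.8 = 8.952 kPa; the same γ' applies in the ½γBN_γ term.
Surcharge term q·N_q = 8.952 × 42.9 = 384.04 kPa; self-weight term 0.5·γ·B·N_γ = 0.5 × 11.19 × 3.3 × 53.3 = 984.1 kPa.
q_ult = 384.04 + 984.1 = 1368.1 kPa.
q_all = q_ult / FS = 1368.1 / 3.5 = 390.9 kPa.

q_all ≈ 390 kPa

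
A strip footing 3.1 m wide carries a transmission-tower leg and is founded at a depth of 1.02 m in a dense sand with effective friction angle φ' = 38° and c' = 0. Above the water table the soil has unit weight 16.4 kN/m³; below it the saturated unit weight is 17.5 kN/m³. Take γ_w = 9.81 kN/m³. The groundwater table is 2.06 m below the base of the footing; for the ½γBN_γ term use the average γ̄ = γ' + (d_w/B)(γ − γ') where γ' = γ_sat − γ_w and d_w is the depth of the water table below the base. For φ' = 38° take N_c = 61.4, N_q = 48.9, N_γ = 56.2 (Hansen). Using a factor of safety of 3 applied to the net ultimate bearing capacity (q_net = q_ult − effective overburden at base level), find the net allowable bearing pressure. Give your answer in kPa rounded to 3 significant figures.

Effective surcharge at the founding depth q = γ·D_f = 16.4 × 1.02 = 16.728 kPa.
With d_w = 2.06 m < B, γ̄ = 7.69 + (2.06/3.1) × (16.4 − 7.69) = 13.478 kN/m³.
q_ult = q·N_q + 0.5·γ·B·N_γ
     = 16.728 × 48.9 + 0.5 × 13.478 × 3.1 × 56.2
     = 818 + 1174.1 = 1992.1 kPa.
Net ultimate: q_net = 1992.1 − 16.728 = 1975.3 kPa.
q_all(net) = 1975.3 / 3 = 658.44 kPa.

q_all(net) ≈ 658 kPa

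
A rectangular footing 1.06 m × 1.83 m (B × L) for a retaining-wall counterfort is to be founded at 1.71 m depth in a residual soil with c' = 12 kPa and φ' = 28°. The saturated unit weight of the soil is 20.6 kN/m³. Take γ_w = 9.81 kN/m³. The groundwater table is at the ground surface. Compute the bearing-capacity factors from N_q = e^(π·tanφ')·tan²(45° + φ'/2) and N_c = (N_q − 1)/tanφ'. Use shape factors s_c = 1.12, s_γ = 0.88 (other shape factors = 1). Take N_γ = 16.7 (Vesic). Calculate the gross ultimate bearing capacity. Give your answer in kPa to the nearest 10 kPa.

tan28° = 0.5317, so N_q = e^(π×0.5317)·tan²(59°) = 5.314 × 2.77 = 14.72.
N_c = (14.72 − 1)/tan28° = 25.8.
With the water table at the surface the whole profile is submerged: γ' = 20.6 − 9.81 = 10.79 kN/m³, so q = γ'·D_f = 18.451 kPa; the same γ' applies in the ½γBN_γ term.
q_ult = c·N_c·s_c + q·N_q + 0.5·γ·B·N_γ·s_γ
     = 12 × 25.803 × 1.12 + 18.451 × 14.72 + 0.5 × 10.79 × 1.06 × 16.7 × 0.88
     = 346.8 + 271.6 + 84.042 = 702.43 kPa.

q_ult ≈ 700 kPa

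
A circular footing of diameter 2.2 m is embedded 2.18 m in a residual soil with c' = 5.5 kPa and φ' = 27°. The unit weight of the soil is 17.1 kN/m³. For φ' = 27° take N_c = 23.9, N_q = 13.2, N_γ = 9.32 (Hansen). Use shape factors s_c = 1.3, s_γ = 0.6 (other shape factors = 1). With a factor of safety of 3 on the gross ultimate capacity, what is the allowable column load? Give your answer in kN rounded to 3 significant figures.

P_all ≈ 973 kN

Effective surcharge at the founding depth q = γ·D_f = 17.1 × 2.18 = 37.278 kPa.
q_ult = c·N_c·s_c + q·N_q + 0.5·γ·B·N_γ·s_γ
     = 5.5 × 23.9 × 1.3 + 37.278 × 13.2 + 0.5 × 17.1 × 2.2 × 9.32 × 0.6
     = 170.88 + 492.07 + 105.19 = 768.14 kPa.
Gross allowable pressure q_all = 768.14 / 3 = 256.05 kPa.
Footing area = 3.8013 m², so allowable column load = 256.05 × 3.8013 = 973.31 kN.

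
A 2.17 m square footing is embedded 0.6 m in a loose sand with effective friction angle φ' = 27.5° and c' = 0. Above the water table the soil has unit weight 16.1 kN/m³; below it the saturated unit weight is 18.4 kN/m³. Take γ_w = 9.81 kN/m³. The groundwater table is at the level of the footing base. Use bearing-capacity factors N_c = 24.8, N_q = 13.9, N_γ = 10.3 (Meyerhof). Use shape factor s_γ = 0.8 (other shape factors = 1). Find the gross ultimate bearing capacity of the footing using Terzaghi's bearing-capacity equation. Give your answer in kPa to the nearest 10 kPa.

q_ult ≈ 210 kPa

q = γ·D_f = 16.1 × 0.6 = 9.66 kPa.
For the ½γBN_γ term take γ' = 18.4 − 9.81 = 8.59 kN/m³ (soil below base is submerged).
q·N_q = 9.66 × 13.9 = 134.27 kPa
0.5·γ·B·N_γ·s_γ = 0.5 × 8.59 × 2.17 × 10.3 × 0.8 = 76.798 kPa
q_ult = 134.27 + 76.798 = 211.07 kPa.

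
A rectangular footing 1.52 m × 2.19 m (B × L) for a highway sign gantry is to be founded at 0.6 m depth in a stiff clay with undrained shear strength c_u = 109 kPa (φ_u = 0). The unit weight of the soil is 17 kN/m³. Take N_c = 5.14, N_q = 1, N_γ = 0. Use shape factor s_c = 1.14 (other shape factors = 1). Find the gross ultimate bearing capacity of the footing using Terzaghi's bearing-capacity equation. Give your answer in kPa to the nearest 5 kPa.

Overburden at base level: q = 17 × 0.6 = 10.2 kPa.
Cohesion term c·N_c·s_c = 109 × 5.14 × 1.14 = 638.7 kPa; surcharge term q·N_q = 10.2 × 1 = 10.2 kPa.
q_ult = 638.7 + 10.2 = 648.9 kPa.

q_ult ≈ 650 kPa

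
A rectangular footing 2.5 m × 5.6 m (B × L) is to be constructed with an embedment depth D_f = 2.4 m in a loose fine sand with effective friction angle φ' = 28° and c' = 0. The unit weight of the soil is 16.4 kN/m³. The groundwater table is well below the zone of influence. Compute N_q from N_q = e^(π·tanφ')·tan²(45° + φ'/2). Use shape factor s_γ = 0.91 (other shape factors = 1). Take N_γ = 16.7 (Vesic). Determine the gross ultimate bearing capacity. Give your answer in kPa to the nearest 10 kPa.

q_ult ≈ 890 kPa

tan28° = 0.5317, so N_q = e^(π×0.5317)·tan²(59°) = 5.314 × 2.77 = 14.72.
Effective surcharge at the founding depth q = γ·D_f = 16.4 × 2.4 = 39.36 kPa.
q_ult = q·N_q + 0.5·γ·B·N_γ·s_γ
     = 39.36 × 14.72 + 0.5 × 16.4 × 2.5 × 16.7 × 0.91
     = 579.37 + 311.54 = 890.91 kPa.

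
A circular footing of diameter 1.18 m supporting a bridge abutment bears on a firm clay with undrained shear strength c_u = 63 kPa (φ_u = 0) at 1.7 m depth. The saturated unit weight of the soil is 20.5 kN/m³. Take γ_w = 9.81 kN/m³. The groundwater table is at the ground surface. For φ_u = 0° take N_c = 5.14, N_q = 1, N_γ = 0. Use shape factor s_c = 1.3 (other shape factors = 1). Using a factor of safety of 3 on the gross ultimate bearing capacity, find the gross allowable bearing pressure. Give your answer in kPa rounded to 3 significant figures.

q_all ≈ 146 kPa

With the water table at the surface the whole profile is submerged: γ' = 20.5 − 9.81 = 10.69 kN/m³, so q = γ'·D_f = 18.173 kPa.
q_ult = c·N_c·s_c + q·N_q
     = 63 × 5.14 × 1.3 + 18.173 × 1
     = 420.97 + 18.173 = 439.14 kPa.
q_all = 439.14 / 3 = 146.38 kPa.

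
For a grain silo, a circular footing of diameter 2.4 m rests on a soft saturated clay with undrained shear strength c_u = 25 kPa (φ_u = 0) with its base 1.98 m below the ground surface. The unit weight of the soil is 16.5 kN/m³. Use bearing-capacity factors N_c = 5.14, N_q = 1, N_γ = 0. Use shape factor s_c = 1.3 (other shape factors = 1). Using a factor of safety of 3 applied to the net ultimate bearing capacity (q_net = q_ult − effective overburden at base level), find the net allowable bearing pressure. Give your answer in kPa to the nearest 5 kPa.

q_all(net) ≈ 55 kPa

Overburden at base level: q = 16.5 × 1.98 = 32.67 kPa.
Cohesion term c·N_c·s_c = 25 × 5.14 × 1.3 = 167.05 kPa; surcharge term q·N_q = 32.67 × 1 = 32.67 kPa.
q_ult = 167.05 + 32.67 = 199.72 kPa.
Net ultimate: q_net = 199.72 − 32.67 = 167.05 kPa.
q_all(net) = 167.05 / 3 = 55.683 kPa.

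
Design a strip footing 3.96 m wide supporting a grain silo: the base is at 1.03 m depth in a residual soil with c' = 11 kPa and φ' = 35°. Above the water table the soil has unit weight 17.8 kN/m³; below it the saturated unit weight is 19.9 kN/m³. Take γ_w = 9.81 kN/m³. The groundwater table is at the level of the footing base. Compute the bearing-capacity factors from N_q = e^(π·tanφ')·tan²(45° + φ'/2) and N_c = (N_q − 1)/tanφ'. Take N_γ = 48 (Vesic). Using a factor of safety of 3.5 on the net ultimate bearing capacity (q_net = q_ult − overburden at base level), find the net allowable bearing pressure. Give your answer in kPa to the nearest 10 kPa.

N_q = e^(π·tan35°)·tan²(62.5°) = 33.3; N_c = (N_q − 1)/tanφ' = 46.12.
Effective surcharge at the founding depth q = γ·D_f = 17.8 × 1.03 = 18.334 kPa.
The water table coincides with the base, so in the self-weight term γ → γ' = 10.09 kN/m³.
q_ult = c·N_c + q·N_q + 0.5·γ·B·N_γ
     = 11 × 46.124 + 18.334 × 33.296 + 0.5 × 10.09 × 3.96 × 48
     = 507.36 + 610.45 + 958.95 = 2076.8 kPa.
q_net = 2076.8 − 18.334 = 2058.4 kPa.
q_all(net) = 2058.4 / 3.5 = 588.12 kPa.

q_all(net) ≈ 590 kPa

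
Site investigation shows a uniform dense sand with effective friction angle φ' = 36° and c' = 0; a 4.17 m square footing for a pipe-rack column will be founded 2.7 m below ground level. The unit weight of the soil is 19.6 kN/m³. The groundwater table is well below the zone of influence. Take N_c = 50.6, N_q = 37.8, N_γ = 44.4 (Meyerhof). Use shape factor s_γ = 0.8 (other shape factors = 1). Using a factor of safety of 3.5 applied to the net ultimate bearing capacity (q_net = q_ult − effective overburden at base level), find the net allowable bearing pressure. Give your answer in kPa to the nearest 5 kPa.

q_all(net) ≈ 970 kPa

Effective surcharge at the founding depth q = γ·D_f = 19.6 × 2.7 = 52.92 kPa.
q_ult = q·N_q + 0.5·γ·B·N_γ·s_γ
     = 52.92 × 37.8 + 0.5 × 19.6 × 4.17 × 44.4 × 0.8
     = 2000.4 + 1451.6 = 3451.9 kPa.
Net ultimate: q_net = 3451.9 − 52.92 = 3399 kPa.
q_all(net) = 3399 / 3.5 = 971.15 kPa.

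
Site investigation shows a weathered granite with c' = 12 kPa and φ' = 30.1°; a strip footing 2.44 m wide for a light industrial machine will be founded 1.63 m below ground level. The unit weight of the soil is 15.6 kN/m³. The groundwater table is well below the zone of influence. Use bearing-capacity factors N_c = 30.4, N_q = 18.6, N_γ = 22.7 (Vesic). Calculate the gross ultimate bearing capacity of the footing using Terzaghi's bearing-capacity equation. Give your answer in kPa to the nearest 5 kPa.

Effective surcharge at the founding depth q = γ·D_f = 15.6 × 1.63 = 25.428 kPa.
q_ult = c·N_c + q·N_q + 0.5·γ·B·N_γ
     = 12 × 30.4 + 25.428 × 18.6 + 0.5 × 15.6 × 2.44 × 22.7
     = 364.8 + 472.96 + 432.03 = 1269.8 kPa.

q_ult ≈ 1270 kPa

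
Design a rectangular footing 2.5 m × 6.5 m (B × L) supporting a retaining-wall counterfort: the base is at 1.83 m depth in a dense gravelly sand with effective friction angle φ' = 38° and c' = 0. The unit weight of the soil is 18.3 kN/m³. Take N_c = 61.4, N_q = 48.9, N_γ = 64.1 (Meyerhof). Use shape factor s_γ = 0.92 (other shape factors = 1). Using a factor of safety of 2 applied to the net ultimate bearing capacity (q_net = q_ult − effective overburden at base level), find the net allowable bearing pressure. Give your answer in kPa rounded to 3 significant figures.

q_all(net) ≈ 1480 kPa

Effective surcharge at the founding depth q = γ·D_f = 18.3 × 1.83 = 33.489 kPa.
q_ult = q·N_q + 0.5·γ·B·N_γ·s_γ
     = 33.489 × 48.9 + 0.5 × 18.3 × 2.5 × 64.1 × 0.92
     = 1637.6 + 1349 = 2986.6 kPa.
Net ultimate: q_net = 2986.6 − 33.489 = 2953.1 kPa.
q_all(net) = 2953.1 / 2 = 1476.6 kPa.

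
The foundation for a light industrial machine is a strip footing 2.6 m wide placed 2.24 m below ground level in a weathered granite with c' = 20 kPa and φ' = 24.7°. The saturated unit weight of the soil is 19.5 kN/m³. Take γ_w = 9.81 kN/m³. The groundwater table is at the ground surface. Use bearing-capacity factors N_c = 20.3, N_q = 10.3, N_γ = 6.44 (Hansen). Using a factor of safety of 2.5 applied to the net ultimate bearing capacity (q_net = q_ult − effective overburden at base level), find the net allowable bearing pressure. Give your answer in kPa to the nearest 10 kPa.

With the water table at the surface the whole profile is submerged: γ' = 19.5 − 9.81 = 9.69 kN/m³, so q = γ'·D_f = 21.706 kPa; the same γ' applies in the ½γBN_γ term.
q_ult = c·N_c + q·N_q + 0.5·γ·B·N_γ
     = 20 × 20.3 + 21.706 × 10.3 + 0.5 × 9.69 × 2.6 × 6.44
     = 406 + 223.57 + 81.125 = 710.69 kPa.
Net ultimate: q_net = 710.69 − 21.706 = 688.99 kPa.
q_all(net) = 688.99 / 2.5 = 275.59 kPa.

q_all(net) ≈ 280 kPa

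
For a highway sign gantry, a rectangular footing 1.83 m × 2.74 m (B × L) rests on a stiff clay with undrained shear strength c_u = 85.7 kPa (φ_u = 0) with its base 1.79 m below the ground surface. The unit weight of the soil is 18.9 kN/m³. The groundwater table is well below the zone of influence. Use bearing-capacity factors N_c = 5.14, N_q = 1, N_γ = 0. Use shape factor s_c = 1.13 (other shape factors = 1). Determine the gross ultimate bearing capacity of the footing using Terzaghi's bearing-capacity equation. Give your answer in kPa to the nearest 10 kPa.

Effective surcharge at the founding depth q = γ·D_f = 18.9 × 1.79 = 33.831 kPa.
q_ult = c·N_c·s_c + q·N_q
     = 85.7 × 5.14 × 1.13 + 33.831 × 1
     = 497.76 + 33.831 = 531.59 kPa.

q_ult ≈ 530 kPa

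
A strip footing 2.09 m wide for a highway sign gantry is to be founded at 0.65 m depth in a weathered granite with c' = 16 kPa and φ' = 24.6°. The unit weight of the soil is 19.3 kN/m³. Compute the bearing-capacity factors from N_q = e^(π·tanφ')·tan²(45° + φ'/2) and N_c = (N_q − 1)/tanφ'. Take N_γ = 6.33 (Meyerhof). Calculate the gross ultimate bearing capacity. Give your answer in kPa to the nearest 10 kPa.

tan24.6° = 0.4578, so N_q = e^(π×0.4578)·tan²(57.3°) = 4.214 × 2.426 = 10.22.
N_c = (10.22 − 1)/tan24.6° = 20.15.
Effective surcharge at the founding depth q = γ·D_f = 19.3 × 0.65 = 12.545 kPa.
q_ult = c·N_c + q·N_q + 0.5·γ·B·N_γ
     = 16 × 20.146 + 12.545 × 10.224 + 0.5 × 19.3 × 2.09 × 6.33
     = 322.34 + 128.26 + 127.67 = 578.26 kPa.

q_ult ≈ 580 kPa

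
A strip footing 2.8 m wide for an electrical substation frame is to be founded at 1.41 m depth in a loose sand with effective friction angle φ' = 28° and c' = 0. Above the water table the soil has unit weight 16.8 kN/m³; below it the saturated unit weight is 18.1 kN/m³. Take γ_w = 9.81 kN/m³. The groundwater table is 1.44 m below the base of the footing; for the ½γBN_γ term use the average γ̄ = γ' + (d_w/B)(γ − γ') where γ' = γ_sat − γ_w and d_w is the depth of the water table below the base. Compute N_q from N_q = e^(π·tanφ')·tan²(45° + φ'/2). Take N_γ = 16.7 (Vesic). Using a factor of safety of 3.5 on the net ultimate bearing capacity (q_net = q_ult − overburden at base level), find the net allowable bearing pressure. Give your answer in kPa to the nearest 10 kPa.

N_q = e^(π·tan28°)·tan²(59°) = 14.72.
Effective surcharge at the founding depth q = γ·D_f = 16.8 × 1.41 = 23.688 kPa.
With d_w = 1.44 m < B, γ̄ = 8.29 + (1.44/2.8) × (16.8 − 8.29) = 12.667 kN/m³.
q_ult = q·N_q + 0.5·γ·B·N_γ
     = 23.688 × 14.72 + 0.5 × 12.667 × 2.8 × 16.7
     = 348.68 + 296.14 = 644.83 kPa.
q_net = 644.83 − 23.688 = 621.14 kPa.
q_all(net) = 621.14 / 3.5 = 177.47 kPa.

q_all(net) ≈ 180 kPa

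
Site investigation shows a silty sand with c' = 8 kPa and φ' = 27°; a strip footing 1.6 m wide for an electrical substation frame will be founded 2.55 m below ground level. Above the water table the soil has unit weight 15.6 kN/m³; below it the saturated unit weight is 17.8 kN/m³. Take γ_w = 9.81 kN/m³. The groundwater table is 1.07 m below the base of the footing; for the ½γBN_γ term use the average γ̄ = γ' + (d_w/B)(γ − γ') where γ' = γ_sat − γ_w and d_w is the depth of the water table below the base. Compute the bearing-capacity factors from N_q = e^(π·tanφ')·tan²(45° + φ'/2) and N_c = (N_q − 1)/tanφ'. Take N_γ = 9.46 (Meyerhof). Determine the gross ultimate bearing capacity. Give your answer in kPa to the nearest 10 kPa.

q_ult ≈ 820 kPa

tan27° = 0.5095, so N_q = e^(π×0.5095)·tan²(58.5°) = 4.957 × 2.663 = 13.2.
N_c = (13.2 − 1)/tan27° = 23.94.
Effective surcharge at the founding depth q = γ·D_f = 15.6 × 2.55 = 39.78 kPa.
With d_w = 1.07 m < B, γ̄ = 7.99 + (1.07/1.6) × (15.6 − 7.99) = 13.079 kN/m³.
q_ult = c·N_c + q·N_q + 0.5·γ·B·N_γ
     = 8 × 23.942 + 39.78 × 13.199 + 0.5 × 13.079 × 1.6 × 9.46
     = 191.54 + 525.06 + 98.983 = 815.58 kPa.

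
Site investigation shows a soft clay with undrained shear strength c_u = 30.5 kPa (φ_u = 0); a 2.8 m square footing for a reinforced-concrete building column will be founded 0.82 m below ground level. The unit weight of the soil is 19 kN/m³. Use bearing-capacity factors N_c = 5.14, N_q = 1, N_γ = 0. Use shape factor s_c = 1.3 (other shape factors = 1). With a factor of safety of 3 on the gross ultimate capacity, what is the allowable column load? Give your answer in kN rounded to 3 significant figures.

q = γ·D_f = 19 × 0.82 = 15.58 kPa.
c·N_c·s_c = 30.5 × 5.14 × 1.3 = 203.8 kPa
q·N_q = 15.58 × 1 = 15.58 kPa
q_ult = 203.8 + 15.58 = 219.38 kPa.
Gross allowable pressure q_all = 219.38 / 3 = 73.127 kPa.
Footing area = 7.84 m², so allowable column load = 73.127 × 7.84 = 573.32 kN.

P_all ≈ 573 kN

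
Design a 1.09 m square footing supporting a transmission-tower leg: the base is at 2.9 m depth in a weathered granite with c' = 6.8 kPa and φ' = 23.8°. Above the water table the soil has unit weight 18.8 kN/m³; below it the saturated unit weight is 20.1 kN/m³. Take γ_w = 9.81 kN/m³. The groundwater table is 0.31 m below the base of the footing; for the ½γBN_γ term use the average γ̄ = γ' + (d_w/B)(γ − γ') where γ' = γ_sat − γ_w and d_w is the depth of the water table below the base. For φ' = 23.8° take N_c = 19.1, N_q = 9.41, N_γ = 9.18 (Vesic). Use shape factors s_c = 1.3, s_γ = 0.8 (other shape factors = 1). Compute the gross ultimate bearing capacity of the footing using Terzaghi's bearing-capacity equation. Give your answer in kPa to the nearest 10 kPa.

q_ult ≈ 730 kPa

q = γ·D_f = 18.8 × 2.9 = 54.52 kPa.
γ' = 10.29 kN/m³; averaging over the depth B below the base, γ̄ = γ' + (d_w/B)(γ − γ') = 12.71 kN/m³.
c·N_c·s_c = 6.8 × 19.1 × 1.3 = 168.84 kPa
q·N_q = 54.52 × 9.41 = 513.03 kPa
0.5·γ·B·N_γ·s_γ = 0.5 × 12.71 × 1.09 × 9.18 × 0.8 = 50.873 kPa
q_ult = 168.84 + 513.03 + 50.873 = 732.75 kPa.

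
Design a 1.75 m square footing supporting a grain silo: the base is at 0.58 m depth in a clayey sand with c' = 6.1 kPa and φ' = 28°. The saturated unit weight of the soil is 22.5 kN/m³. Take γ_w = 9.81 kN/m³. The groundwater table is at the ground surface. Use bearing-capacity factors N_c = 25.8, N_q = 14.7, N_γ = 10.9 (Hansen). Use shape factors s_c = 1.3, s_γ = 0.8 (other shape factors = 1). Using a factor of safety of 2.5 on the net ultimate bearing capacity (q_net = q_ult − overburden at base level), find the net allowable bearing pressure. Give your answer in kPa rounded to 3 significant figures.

q_all(net) ≈ 161 kPa

γ' = 22.5 − 9.81 = 12.69 kN/m³ (submerged throughout). q = 12.69 × 0.58 = 7.3602 kPa; the same γ' applies in the ½γBN_γ term.
c·N_c·s_c = 6.1 × 25.8 × 1.3 = 204.59 kPa
q·N_q = 7.3602 × 14.7 = 108.19 kPa
0.5·γ·B·N_γ·s_γ = 0.5 × 12.69 × 1.75 × 10.9 × 0.8 = 96.825 kPa
q_ult = 204.59 + 108.19 + 96.825 = 409.61 kPa.
q_net = 409.61 − 7.3602 = 402.25 kPa.
q_all(net) = 402.25 / 2.5 = 160.9 kPa.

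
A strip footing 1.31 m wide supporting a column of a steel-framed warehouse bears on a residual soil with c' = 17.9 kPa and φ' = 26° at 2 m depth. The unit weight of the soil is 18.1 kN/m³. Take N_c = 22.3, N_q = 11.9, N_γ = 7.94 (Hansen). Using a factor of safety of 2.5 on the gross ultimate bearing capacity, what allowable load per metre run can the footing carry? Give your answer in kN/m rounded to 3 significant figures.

Effective surcharge at the founding depth q = γ·D_f = 18.1 × 2 = 36.2 kPa.
q_ult = c·N_c + q·N_q + 0.5·γ·B·N_γ
     = 17.9 × 22.3 + 36.2 × 11.9 + 0.5 × 18.1 × 1.31 × 7.94
     = 399.17 + 430.78 + 94.133 = 924.08 kPa.
Gross allowable pressure q_all = 924.08 / 2.5 = 369.63 kPa.
Allowable wall load = q_all × B = 369.63 × 1.31 = 484.22 kN per metre run.

≈ 484 kN/m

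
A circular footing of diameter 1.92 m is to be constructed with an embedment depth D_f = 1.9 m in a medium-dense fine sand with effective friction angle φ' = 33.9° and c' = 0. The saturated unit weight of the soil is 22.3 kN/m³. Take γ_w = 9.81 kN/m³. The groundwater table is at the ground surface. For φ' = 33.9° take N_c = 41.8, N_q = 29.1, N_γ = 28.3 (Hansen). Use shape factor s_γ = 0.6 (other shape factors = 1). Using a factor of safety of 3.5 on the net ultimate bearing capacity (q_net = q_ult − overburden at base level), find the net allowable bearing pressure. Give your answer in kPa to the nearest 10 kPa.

γ' = 22.3 − 9.81 = 12.49 kN/m³ (submerged throughout). q = 12.49 × 1.9 = 23.731 kPa; the same γ' applies in the ½γBN_γ term.
q·N_q = 23.731 × 29.1 = 690.57 kPa
0.5·γ·B·N_γ·s_γ = 0.5 × 12.49 × 1.92 × 28.3 × 0.6 = 203.6 kPa
q_ult = 690.57 + 203.6 = 894.17 kPa.
q_net = 894.17 − 23.731 = 870.44 kPa.
q_all(net) = 870.44 / 3.5 = 248.7 kPa.

q_all(net) ≈ 250 kPa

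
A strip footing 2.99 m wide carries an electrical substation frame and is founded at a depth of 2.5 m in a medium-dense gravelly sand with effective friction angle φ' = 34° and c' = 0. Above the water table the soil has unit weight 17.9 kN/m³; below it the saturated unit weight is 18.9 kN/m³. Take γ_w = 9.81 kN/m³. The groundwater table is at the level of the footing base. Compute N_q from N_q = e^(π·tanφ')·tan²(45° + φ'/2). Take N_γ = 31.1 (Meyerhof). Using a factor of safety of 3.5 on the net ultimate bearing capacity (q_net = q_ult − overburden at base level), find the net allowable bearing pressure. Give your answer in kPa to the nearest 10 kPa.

N_q = e^(π·tan34°)·tan²(62°) = 29.44.
Effective surcharge at the founding depth q = γ·D_f = 17.9 × 2.5 = 44.75 kPa.
The water table coincides with the base, so in the self-weight term γ → γ' = 9.09 kN/m³.
q_ult = q·N_q + 0.5·γ·B·N_γ
     = 44.75 × 29.44 + 0.5 × 9.09 × 2.99 × 31.1
     = 1317.4 + 422.64 = 1740.1 kPa.
q_net = 1740.1 − 44.75 = 1695.3 kPa.
q_all(net) = 1695.3 / 3.5 = 484.38 kPa.

q_all(net) ≈ 480 kPa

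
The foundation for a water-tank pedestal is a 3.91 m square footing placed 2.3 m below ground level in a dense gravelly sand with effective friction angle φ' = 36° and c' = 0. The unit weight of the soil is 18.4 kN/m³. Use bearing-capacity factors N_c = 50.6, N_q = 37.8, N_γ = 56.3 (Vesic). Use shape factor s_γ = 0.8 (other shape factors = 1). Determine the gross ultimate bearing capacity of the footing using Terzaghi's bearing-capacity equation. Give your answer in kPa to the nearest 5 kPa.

q_ult ≈ 3220 kPa

q = γ·D_f = 18.4 × 2.3 = 42.32 kPa.
q·N_q = 42.32 × 37.8 = 1599.7 kPa
0.5·γ·B·N_γ·s_γ = 0.5 × 18.4 × 3.91 × 56.3 × 0.8 = 1620.2 kPa
q_ult = 1599.7 + 1620.2 = 3219.9 kPa.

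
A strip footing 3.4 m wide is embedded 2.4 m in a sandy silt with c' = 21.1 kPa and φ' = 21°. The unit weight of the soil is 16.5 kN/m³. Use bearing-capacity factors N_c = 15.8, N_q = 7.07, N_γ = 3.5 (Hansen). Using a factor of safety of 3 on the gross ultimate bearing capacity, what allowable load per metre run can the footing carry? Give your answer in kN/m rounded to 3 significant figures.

q = γ·D_f = 16.5 × 2.4 = 39.6 kPa.
c·N_c = 21.1 × 15.8 = 333.38 kPa
q·N_q = 39.6 × 7.07 = 279.97 kPa
0.5·γ·B·N_γ = 0.5 × 16.5 × 3.4 × 3.5 = 98.175 kPa
q_ult = 333.38 + 279.97 + 98.175 = 711.53 kPa.
Gross allowable pressure q_all = 711.53 / 3 = 237.18 kPa.
Allowable wall load = q_all × B = 237.18 × 3.4 = 806.4 kN per metre run.

≈ 806 kN/m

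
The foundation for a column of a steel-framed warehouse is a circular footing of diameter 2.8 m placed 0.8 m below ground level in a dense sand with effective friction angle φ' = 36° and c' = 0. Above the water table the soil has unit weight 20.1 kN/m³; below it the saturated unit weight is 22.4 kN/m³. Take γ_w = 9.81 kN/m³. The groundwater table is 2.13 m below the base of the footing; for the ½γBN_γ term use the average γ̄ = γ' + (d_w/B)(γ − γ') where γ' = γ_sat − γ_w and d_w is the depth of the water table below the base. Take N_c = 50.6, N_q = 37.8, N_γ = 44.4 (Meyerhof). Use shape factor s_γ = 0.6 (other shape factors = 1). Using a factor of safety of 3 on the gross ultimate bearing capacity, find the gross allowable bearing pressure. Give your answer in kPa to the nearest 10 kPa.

q_all ≈ 430 kPa

Effective surcharge at the founding depth q = γ·D_f = 20.1 × 0.8 = 16.08 kPa.
With d_w = 2.13 m < B, γ̄ = 12.59 + (2.13/2.8) × (20.1 − 12.59) = 18.303 kN/m³.
q_ult = q·N_q + 0.5·γ·B·N_γ·s_γ
     = 16.08 × 37.8 + 0.5 × 18.303 × 2.8 × 44.4 × 0.6
     = 607.82 + 682.63 = 1290.5 kPa.
q_all = 1290.5 / 3 = 430.15 kPa.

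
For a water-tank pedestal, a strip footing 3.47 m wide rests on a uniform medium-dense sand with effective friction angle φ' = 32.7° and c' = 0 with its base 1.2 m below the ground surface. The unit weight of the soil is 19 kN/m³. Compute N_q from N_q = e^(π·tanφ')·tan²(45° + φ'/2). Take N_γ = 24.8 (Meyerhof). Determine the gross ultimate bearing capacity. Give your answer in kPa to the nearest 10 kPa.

q_ult ≈ 1390 kPa

tan32.7° = 0.642, so N_q = e^(π×0.642)·tan²(61.35°) = 7.515 × 3.35 = 25.18.
Overburden at base level: q = 19 × 1.2 = 22.8 kPa.
Surcharge term q·N_q = 22.8 × 25.175 = 573.99 kPa; self-weight term 0.5·γ·B·N_γ = 0.5 × 19 × 3.47 × 24.8 = 817.53 kPa.
q_ult = 573.99 + 817.53 = 1391.5 kPa.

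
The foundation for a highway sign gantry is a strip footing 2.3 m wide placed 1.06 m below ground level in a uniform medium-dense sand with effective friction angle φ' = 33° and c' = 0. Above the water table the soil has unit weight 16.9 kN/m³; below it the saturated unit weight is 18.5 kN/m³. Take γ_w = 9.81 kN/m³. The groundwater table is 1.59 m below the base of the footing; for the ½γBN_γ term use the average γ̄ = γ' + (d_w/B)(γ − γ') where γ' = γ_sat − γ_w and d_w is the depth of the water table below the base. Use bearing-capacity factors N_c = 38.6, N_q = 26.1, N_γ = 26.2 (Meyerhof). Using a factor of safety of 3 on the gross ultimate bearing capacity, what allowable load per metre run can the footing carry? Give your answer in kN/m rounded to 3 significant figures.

Overburden at base level: q = 16.9 × 1.06 = 17.914 kPa.
The water table is 1.59 m below the base (< B = 2.3 m), so the ½γBN_γ term uses γ̄ = γ' + (d_w/B)(γ − γ') = 8.69 + (1.59/2.3)(16.9 − 8.69) = 14.366 kN/m³.
Surcharge term q·N_q = 17.914 × 26.1 = 467.56 kPa; self-weight term 0.5·γ·B·N_γ = 0.5 × 14.366 × 2.3 × 26.2 = 432.84 kPa.
q_ult = 467.56 + 432.84 = 900.39 kPa.
Gross allowable pressure q_all = 900.39 / 3 = 300.13 kPa.
Allowable wall load = q_all × B = 300.13 × 2.3 = 690.3 kN per metre run.

≈ 690 kN/m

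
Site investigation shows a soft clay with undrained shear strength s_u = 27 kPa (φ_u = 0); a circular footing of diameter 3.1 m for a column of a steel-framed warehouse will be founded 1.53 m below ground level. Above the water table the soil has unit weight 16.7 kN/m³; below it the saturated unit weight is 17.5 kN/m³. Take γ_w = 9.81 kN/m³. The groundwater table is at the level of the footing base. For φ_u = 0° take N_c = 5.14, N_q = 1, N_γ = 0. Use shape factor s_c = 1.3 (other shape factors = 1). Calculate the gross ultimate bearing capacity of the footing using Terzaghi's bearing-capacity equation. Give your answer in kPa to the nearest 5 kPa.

Overburden at base level: q = 16.7 × 1.53 = 25.551 kPa.
Cohesion term c·N_c·s_c = 27 × 5.14 × 1.3 = 180.41 kPa; surcharge term q·N_q = 25.551 × 1 = 25.551 kPa.
q_ult = 180.41 + 25.551 = 205.97 kPa.

q_ult ≈ 205 kPa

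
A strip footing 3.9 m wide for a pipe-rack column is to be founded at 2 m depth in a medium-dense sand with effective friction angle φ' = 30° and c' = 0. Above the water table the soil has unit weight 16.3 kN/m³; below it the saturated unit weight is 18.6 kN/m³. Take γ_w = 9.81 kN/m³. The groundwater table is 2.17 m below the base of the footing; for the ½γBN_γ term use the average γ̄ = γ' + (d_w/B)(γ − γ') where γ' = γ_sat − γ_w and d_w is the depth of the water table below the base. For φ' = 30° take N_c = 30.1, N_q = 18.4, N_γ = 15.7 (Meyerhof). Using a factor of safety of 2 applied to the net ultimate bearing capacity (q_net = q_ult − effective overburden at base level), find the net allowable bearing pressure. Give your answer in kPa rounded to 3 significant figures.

Effective surcharge at the founding depth q = γ·D_f = 16.3 × 2 = 32.6 kPa.
With d_w = 2.17 m < B, γ̄ = 8.79 + (2.17/3.9) × (16.3 − 8.79) = 12.969 kN/m³.
q_ult = q·N_q + 0.5·γ·B·N_γ
     = 32.6 × 18.4 + 0.5 × 12.969 × 3.9 × 15.7
     = 599.84 + 397.03 = 996.87 kPa.
Net ultimate: q_net = 996.87 − 32.6 = 964.27 kPa.
q_all(net) = 964.27 / 2 = 482.14 kPa.

q_all(net) ≈ 482 kPa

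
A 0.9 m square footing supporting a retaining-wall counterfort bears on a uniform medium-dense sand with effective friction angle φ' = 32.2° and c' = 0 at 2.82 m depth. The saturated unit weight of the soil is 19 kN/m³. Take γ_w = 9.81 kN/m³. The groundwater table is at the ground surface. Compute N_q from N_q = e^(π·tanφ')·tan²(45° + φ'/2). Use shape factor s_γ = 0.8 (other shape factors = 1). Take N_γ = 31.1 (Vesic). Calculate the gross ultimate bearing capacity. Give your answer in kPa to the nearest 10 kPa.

q_ult ≈ 720 kPa

tan32.2° = 0.6297, so N_q = e^(π×0.6297)·tan²(61.1°) = 7.231 × 3.282 = 23.73.
Water table at ground surface, so effective unit weight γ' = 19 − 9.81 = 9.19 kN/m³ is used throughout; overburden q = 9.19 × 2.82 = 25.916 kPa; the same γ' applies in the ½γBN_γ term.
Surcharge term q·N_q = 25.916 × 23.728 = 614.94 kPa; self-weight term 0.5·γ·B·N_γ·s_γ = 0.5 × 9.19 × 0.9 × 31.1 × 0.8 = 102.89 kPa.
q_ult = 614.94 + 102.89 = 717.83 kPa.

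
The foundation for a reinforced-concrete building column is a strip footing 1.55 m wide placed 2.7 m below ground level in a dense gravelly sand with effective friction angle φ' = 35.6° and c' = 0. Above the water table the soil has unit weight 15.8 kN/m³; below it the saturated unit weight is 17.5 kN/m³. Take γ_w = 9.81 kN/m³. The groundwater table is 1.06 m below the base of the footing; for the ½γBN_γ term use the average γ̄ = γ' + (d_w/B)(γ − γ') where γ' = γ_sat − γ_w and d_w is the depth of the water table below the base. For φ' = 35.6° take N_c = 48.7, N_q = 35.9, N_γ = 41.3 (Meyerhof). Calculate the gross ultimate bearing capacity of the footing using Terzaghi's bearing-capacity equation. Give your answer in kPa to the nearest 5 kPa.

q_ult ≈ 1955 kPa

q = γ·D_f = 15.8 × 2.7 = 42.66 kPa.
γ' = 7.69 kN/m³; averaging over the depth B below the base, γ̄ = γ' + (d_w/B)(γ − γ') = 13.236 kN/m³.
q·N_q = 42.66 × 35.9 = 1531.5 kPa
0.5·γ·B·N_γ = 0.5 × 13.236 × 1.55 × 41.3 = 423.66 kPa
q_ult = 1531.5 + 423.66 = 1955.2 kPa.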